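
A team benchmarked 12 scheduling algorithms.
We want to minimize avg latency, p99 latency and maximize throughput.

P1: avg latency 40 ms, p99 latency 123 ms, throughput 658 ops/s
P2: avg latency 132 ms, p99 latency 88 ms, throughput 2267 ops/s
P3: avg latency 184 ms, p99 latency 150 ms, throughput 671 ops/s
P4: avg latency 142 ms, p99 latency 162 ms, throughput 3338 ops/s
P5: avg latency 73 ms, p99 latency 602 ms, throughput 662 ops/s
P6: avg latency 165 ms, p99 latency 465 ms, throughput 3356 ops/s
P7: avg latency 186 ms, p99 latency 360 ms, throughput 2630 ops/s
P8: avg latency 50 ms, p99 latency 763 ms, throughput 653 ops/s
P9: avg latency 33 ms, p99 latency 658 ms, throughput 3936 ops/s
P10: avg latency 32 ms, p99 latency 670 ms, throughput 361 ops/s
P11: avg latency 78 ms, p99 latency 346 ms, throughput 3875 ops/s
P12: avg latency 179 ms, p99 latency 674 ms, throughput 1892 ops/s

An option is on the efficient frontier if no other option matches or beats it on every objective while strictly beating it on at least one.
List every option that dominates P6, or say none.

P11

P11: avg latency 78≤165, p99 latency 346≤465, throughput 3875≥3356 — dominates P6.
Others (P1, P2, P3, P4, P5, P7, P8, P9, P10, P12) are each worse than P6 on at least one objective.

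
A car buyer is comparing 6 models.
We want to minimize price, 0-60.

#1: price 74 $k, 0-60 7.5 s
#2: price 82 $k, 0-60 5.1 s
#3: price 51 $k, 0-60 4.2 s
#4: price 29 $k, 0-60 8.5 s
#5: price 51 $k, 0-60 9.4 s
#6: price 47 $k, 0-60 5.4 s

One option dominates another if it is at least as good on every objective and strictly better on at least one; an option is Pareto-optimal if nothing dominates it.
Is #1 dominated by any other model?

#3 vs #1: price 51≤74, 0-60 4.2≤7.5 — #3 is at least as good on every objective and strictly better on at least one, so #3 dominates #1.

Yes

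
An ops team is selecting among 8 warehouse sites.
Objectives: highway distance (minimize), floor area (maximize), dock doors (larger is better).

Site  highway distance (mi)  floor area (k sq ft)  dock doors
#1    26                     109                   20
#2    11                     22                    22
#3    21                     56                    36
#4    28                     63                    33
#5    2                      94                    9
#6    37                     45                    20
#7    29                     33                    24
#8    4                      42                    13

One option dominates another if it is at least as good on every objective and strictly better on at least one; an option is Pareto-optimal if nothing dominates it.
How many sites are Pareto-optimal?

6

#1: not dominated (best floor area).
#2: not dominated.
#3: not dominated (best dock doors).
#4: not dominated.
#5: not dominated (best highway distance).
#6: dominated by #1 (highway distance 26≤37, floor area 109≥45, dock doors 20≥20).
#7: dominated by #3 (highway distance 21≤29, floor area 56≥33, dock doors 36≥24).
#8: not dominated.
Pareto-optimal: #1, #2, #3, #4, #5, #8 → 6.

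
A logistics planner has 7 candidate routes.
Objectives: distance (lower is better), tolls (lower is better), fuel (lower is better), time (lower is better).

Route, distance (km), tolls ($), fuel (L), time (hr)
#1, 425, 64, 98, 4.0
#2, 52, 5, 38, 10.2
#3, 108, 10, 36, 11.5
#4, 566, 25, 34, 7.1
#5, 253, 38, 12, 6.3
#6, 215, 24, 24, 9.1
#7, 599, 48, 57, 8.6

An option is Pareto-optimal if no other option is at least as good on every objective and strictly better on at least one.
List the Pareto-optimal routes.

#1, #2, #3, #4, #5, #6

#1: not dominated (best time).
#2: not dominated (best distance).
#3: not dominated.
#4: not dominated.
#5: not dominated (best fuel).
#6: not dominated.
#7: dominated by #4 (distance 566≤599, tolls 25≤48, fuel 34≤57, time 7.1≤8.6).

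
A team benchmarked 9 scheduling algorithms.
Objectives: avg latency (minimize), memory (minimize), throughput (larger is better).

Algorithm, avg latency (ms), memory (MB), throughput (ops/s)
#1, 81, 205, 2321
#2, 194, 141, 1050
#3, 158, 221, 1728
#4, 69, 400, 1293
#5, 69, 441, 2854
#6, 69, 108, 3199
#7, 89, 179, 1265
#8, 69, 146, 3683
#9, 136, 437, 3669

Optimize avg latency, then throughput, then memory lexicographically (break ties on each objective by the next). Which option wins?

#8

First minimize avg latency: best is 69, kept {#4, #5, #6, #8}.
Then maximize throughput: best is 3683, kept {#8}.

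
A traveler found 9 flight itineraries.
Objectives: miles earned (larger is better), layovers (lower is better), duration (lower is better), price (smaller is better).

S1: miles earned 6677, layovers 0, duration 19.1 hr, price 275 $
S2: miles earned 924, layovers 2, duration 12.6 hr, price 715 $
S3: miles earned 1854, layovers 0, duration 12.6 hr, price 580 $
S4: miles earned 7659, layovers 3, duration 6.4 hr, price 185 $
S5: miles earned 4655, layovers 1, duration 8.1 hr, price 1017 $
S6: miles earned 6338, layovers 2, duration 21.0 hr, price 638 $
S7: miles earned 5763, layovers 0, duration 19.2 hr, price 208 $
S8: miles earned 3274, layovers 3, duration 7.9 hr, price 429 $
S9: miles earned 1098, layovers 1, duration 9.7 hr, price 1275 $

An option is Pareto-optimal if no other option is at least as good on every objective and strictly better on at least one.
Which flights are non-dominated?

S1, S3, S4, S5, S7

S1: not dominated.
S2: dominated by S3 (miles earned 1854≥924, layovers 0≤2, duration 12.6≤12.6, price 580≤715).
S3: not dominated.
S4: not dominated (best miles earned).
S5: not dominated.
S6: dominated by S1 (miles earned 6677≥6338, layovers 0≤2, duration 19.1≤21.0, price 275≤638).
S7: not dominated.
S8: dominated by S4 (miles earned 7659≥3274, layovers 3≤3, duration 6.4≤7.9, price 185≤429).
S9: dominated by S5 (miles earned 4655≥1098, layovers 1≤1, duration 8.1≤9.7, price 1017≤1275).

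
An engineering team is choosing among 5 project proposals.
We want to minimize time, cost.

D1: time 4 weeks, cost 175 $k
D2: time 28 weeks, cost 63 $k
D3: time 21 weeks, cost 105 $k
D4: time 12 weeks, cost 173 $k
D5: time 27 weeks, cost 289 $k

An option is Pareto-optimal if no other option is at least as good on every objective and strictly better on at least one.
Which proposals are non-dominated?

D1: not dominated (best time).
D2: not dominated (best cost).
D3: not dominated.
D4: not dominated.
D5: dominated by D1 (time 4≤27, cost 175≤289).

D1, D2, D3, D4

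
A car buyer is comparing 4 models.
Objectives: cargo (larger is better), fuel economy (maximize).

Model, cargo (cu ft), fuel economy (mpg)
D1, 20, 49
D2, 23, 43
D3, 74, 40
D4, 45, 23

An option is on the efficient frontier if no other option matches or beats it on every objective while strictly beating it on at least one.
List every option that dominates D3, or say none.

D1: worse on cargo (20 vs 74).
D2: worse on cargo (23 vs 74).
D4: worse on cargo (45 vs 74).
No option dominates D3.

none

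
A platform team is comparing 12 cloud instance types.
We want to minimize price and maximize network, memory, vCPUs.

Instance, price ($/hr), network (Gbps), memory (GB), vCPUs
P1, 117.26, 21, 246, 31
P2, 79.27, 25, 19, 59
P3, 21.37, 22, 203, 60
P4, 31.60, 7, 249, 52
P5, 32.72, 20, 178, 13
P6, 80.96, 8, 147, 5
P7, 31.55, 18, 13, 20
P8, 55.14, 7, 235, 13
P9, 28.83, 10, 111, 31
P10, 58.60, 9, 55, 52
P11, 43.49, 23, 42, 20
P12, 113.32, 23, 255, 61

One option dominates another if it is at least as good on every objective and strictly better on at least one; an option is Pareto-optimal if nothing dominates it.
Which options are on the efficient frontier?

P2, P3, P4, P11, P12

P1: dominated by P12 (price 113.32≤117.26, network 23≥21, memory 255≥246, vCPUs 61≥31).
P2: not dominated (best network).
P3: not dominated (best price).
P4: not dominated.
P5: dominated by P3 (price 21.37≤32.72, network 22≥20, memory 203≥178, vCPUs 60≥13).
P6: dominated by P3 (price 21.37≤80.96, network 22≥8, memory 203≥147, vCPUs 60≥5).
P7: dominated by P3 (price 21.37≤31.55, network 22≥18, memory 203≥13, vCPUs 60≥20).
P8: dominated by P4 (price 31.60≤55.14, network 7≥7, memory 249≥235, vCPUs 52≥13).
P9: dominated by P3 (price 21.37≤28.83, network 22≥10, memory 203≥111, vCPUs 60≥31).
P10: dominated by P3 (price 21.37≤58.60, network 22≥9, memory 203≥55, vCPUs 60≥52).
P11: not dominated.
P12: not dominated (best memory).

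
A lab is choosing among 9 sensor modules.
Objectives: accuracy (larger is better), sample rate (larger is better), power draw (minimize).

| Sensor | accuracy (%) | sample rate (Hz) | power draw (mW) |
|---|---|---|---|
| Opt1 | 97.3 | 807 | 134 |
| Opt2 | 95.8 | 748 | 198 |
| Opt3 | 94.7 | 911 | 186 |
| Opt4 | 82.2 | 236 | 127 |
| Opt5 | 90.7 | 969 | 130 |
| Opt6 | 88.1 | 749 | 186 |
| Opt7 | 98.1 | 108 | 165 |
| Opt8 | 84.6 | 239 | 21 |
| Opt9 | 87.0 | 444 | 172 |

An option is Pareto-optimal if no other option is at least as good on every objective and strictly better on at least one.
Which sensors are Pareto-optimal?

Opt1, Opt3, Opt5, Opt7, Opt8

Opt1: not dominated.
Opt2: dominated by Opt1 (accuracy 97.3≥95.8, sample rate 807≥748, power draw 134≤198).
Opt3: not dominated.
Opt4: dominated by Opt8 (accuracy 84.6≥82.2, sample rate 239≥236, power draw 21≤127).
Opt5: not dominated (best sample rate).
Opt6: dominated by Opt1 (accuracy 97.3≥88.1, sample rate 807≥749, power draw 134≤186).
Opt7: not dominated (best accuracy).
Opt8: not dominated (best power draw).
Opt9: dominated by Opt1 (accuracy 97.3≥87.0, sample rate 807≥444, power draw 134≤172).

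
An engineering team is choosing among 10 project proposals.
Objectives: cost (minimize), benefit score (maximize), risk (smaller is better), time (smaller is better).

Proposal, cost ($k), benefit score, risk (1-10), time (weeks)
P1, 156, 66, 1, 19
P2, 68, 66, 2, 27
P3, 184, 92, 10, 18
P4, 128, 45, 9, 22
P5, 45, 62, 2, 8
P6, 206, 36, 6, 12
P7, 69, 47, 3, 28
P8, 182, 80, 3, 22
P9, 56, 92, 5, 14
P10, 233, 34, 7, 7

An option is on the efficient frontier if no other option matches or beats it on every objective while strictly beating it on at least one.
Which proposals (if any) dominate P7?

P2, P5

P2: cost 68≤69, benefit score 66≥47, risk 2≤3, time 27≤28 — dominates P7.
P5: cost 45≤69, benefit score 62≥47, risk 2≤3, time 8≤28 — dominates P7.
Others (P1, P3, P4, P6, P8, P9, P10) are each worse than P7 on at least one objective.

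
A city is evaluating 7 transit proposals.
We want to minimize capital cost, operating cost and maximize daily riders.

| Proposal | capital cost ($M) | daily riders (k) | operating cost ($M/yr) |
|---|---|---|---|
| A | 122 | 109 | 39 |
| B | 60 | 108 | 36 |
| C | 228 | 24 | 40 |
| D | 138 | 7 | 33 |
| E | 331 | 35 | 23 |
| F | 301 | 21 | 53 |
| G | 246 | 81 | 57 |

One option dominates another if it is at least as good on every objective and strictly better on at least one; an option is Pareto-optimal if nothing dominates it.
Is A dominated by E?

No

E vs A: E is worse on capital cost (331 vs 122), so it does not dominate A.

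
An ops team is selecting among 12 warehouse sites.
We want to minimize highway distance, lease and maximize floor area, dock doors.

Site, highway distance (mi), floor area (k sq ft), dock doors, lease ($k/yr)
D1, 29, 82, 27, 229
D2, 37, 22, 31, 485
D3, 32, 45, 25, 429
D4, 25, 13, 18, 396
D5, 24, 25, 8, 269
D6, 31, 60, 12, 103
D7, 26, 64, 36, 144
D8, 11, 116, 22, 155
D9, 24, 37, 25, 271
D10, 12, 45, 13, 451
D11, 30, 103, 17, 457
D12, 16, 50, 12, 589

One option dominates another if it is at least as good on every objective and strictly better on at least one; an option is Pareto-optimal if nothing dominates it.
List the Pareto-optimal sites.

D1, D6, D7, D8, D9

D1: not dominated.
D2: dominated by D7 (highway distance 26≤37, floor area 64≥22, dock doors 36≥31, lease 144≤485).
D3: dominated by D1 (highway distance 29≤32, floor area 82≥45, dock doors 27≥25, lease 229≤429).
D4: dominated by D8 (highway distance 11≤25, floor area 116≥13, dock doors 22≥18, lease 155≤396).
D5: dominated by D8 (highway distance 11≤24, floor area 116≥25, dock doors 22≥8, lease 155≤269).
D6: not dominated (best lease).
D7: not dominated (best dock doors).
D8: not dominated (best highway distance).
D9: not dominated.
D10: dominated by D8 (highway distance 11≤12, floor area 116≥45, dock doors 22≥13, lease 155≤451).
D11: dominated by D8 (highway distance 11≤30, floor area 116≥103, dock doors 22≥17, lease 155≤457).
D12: dominated by D8 (highway distance 11≤16, floor area 116≥50, dock doors 22≥12, lease 155≤589).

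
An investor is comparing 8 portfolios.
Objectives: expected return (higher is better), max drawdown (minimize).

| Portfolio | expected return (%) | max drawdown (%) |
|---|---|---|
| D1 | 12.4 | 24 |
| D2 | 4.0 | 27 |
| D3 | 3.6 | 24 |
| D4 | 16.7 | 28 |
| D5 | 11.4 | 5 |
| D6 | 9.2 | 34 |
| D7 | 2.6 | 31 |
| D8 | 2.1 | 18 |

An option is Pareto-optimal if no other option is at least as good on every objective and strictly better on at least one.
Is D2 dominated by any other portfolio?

Yes

D1 vs D2: expected return 12.4≥4.0, max drawdown 24≤27 — D1 is at least as good on every objective and strictly better on at least one, so D1 dominates D2.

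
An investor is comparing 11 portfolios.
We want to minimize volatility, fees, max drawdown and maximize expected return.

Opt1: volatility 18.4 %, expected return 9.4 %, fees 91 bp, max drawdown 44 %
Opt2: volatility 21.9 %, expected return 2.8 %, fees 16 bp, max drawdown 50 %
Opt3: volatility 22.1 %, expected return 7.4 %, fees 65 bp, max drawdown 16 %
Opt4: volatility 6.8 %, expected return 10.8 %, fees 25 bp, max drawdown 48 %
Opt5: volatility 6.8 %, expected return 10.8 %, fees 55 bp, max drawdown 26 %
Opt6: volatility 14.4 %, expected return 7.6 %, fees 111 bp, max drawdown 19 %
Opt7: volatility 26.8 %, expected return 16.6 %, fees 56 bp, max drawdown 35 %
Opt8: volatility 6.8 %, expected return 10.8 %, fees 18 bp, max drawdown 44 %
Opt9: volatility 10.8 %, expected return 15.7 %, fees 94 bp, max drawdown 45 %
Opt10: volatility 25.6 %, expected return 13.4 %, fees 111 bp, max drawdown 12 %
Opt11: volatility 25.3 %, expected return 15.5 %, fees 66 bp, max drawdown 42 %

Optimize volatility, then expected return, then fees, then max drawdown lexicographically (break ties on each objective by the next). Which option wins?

First minimize volatility: best is 6.8, kept {Opt4, Opt5, Opt8}.
Then maximize expected return: best is 10.8, kept {Opt4, Opt5, Opt8}.
Then minimize fees: best is 18, kept {Opt8}.

Opt8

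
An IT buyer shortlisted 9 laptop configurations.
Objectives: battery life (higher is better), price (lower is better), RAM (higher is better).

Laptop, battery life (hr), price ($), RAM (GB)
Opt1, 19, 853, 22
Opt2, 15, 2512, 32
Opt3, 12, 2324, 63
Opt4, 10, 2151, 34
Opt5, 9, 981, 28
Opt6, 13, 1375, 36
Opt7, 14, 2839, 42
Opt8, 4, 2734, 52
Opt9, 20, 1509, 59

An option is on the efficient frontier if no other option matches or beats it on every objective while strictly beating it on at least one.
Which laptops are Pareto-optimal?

Opt1: not dominated (best price).
Opt2: dominated by Opt9 (battery life 20≥15, price 1509≤2512, RAM 59≥32).
Opt3: not dominated (best RAM).
Opt4: dominated by Opt6 (battery life 13≥10, price 1375≤2151, RAM 36≥34).
Opt5: not dominated.
Opt6: not dominated.
Opt7: dominated by Opt9 (battery life 20≥14, price 1509≤2839, RAM 59≥42).
Opt8: dominated by Opt3 (battery life 12≥4, price 2324≤2734, RAM 63≥52).
Opt9: not dominated (best battery life).

Opt1, Opt3, Opt5, Opt6, Opt9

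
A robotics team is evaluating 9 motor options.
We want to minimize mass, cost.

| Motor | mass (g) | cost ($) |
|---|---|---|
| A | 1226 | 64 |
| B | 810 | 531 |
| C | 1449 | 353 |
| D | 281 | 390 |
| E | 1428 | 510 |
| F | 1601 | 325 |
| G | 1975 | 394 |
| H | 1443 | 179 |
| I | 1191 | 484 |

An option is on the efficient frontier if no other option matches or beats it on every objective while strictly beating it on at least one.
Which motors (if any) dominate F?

A: mass 1226≤1601, cost 64≤325 — dominates F.
H: mass 1443≤1601, cost 179≤325 — dominates F.
Others (B, C, D, E, G, I) are each worse than F on at least one objective.

A, H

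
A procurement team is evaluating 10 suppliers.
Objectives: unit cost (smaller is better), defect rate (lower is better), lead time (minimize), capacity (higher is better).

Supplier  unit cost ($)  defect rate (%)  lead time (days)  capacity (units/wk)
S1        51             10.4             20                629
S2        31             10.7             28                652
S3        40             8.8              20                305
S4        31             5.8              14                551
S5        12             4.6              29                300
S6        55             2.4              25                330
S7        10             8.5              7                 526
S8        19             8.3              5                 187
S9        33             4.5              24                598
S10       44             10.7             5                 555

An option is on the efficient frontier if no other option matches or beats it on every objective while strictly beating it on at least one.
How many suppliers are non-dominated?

9

S1: not dominated.
S2: not dominated (best capacity).
S3: dominated by S4 (unit cost 31≤40, defect rate 5.8≤8.8, lead time 14≤20, capacity 551≥305).
S4: not dominated.
S5: not dominated.
S6: not dominated (best defect rate).
S7: not dominated (best unit cost).
S8: not dominated.
S9: not dominated.
S10: not dominated.
Pareto-optimal: S1, S2, S4, S5, S6, S7, S8, S9, S10 → 9.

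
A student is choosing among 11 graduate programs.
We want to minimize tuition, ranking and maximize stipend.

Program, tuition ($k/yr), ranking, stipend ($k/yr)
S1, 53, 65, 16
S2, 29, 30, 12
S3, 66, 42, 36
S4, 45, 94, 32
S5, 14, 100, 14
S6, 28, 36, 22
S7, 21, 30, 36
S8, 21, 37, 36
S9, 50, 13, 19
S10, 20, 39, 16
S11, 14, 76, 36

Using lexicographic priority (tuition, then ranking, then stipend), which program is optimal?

S11

First minimize tuition: best is 14, kept {S5, S11}.
Then minimize ranking: best is 76, kept {S11}.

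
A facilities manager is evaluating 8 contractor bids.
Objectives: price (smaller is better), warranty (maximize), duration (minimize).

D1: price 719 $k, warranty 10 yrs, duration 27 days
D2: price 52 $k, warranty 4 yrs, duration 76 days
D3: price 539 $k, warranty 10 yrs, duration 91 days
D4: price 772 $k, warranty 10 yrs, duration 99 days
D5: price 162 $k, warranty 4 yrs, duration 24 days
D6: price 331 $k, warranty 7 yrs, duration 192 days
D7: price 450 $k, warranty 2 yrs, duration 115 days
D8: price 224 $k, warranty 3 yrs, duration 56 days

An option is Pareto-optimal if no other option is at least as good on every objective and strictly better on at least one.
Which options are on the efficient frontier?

D1, D2, D3, D5, D6

D1: not dominated.
D2: not dominated (best price).
D3: not dominated.
D4: dominated by D1 (price 719≤772, warranty 10≥10, duration 27≤99).
D5: not dominated (best duration).
D6: not dominated.
D7: dominated by D2 (price 52≤450, warranty 4≥2, duration 76≤115).
D8: dominated by D5 (price 162≤224, warranty 4≥3, duration 24≤56).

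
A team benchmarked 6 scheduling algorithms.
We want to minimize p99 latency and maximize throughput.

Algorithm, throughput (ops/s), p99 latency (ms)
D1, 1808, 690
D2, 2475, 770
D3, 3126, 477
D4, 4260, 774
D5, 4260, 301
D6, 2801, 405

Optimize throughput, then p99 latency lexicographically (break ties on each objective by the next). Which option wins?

D5

First maximize throughput: best is 4260, kept {D4, D5}.
Then minimize p99 latency: best is 301, kept {D5}.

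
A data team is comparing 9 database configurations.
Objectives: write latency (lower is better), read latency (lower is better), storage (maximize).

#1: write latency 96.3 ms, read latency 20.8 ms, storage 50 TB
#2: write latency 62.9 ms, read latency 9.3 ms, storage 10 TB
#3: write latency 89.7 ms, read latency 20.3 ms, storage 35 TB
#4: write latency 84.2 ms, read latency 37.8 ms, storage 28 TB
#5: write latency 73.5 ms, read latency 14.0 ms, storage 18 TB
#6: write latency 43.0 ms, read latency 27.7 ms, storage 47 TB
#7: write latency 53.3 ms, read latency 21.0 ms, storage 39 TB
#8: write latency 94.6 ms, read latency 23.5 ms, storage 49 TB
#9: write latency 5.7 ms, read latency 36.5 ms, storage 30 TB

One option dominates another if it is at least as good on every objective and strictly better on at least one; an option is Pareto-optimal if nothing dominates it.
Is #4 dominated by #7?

#7 vs #4: write latency 53.3≤84.2, read latency 21.0≤37.8, storage 39≥28 — #7 is at least as good on every objective with at least one strict improvement.

Yes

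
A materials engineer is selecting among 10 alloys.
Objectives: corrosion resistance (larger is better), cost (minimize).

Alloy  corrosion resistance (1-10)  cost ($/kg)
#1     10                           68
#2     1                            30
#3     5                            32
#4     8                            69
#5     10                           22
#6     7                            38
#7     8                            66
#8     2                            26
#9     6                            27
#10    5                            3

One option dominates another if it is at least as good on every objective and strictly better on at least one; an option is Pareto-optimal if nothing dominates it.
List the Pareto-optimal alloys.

#5, #10

#1: dominated by #5 (corrosion resistance 10≥10, cost 22≤68).
#2: dominated by #5 (corrosion resistance 10≥1, cost 22≤30).
#3: dominated by #5 (corrosion resistance 10≥5, cost 22≤32).
#4: dominated by #1 (corrosion resistance 10≥8, cost 68≤69).
#5: not dominated.
#6: dominated by #5 (corrosion resistance 10≥7, cost 22≤38).
#7: dominated by #5 (corrosion resistance 10≥8, cost 22≤66).
#8: dominated by #5 (corrosion resistance 10≥2, cost 22≤26).
#9: dominated by #5 (corrosion resistance 10≥6, cost 22≤27).
#10: not dominated (best cost).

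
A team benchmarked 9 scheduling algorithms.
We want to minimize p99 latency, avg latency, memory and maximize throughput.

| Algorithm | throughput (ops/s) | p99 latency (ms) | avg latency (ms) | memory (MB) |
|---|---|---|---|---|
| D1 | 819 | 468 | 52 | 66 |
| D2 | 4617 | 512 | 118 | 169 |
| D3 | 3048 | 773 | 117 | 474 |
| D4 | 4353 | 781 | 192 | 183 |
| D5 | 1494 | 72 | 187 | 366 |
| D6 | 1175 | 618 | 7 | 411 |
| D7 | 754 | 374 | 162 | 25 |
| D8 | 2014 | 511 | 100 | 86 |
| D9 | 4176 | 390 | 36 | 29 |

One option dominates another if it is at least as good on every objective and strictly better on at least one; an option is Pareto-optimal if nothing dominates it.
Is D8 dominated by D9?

D9 vs D8: throughput 4176≥2014, p99 latency 390≤511, avg latency 36≤100, memory 29≤86 — D9 is at least as good on every objective with at least one strict improvement.

Yes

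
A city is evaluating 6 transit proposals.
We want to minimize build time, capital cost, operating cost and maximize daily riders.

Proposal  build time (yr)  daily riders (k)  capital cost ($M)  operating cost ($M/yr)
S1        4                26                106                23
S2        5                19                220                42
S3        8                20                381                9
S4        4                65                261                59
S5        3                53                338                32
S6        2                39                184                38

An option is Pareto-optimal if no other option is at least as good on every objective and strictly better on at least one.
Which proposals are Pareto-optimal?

S1, S3, S4, S5, S6

S1: not dominated (best capital cost).
S2: dominated by S1 (build time 4≤5, daily riders 26≥19, capital cost 106≤220, operating cost 23≤42).
S3: not dominated (best operating cost).
S4: not dominated (best daily riders).
S5: not dominated.
S6: not dominated (best build time).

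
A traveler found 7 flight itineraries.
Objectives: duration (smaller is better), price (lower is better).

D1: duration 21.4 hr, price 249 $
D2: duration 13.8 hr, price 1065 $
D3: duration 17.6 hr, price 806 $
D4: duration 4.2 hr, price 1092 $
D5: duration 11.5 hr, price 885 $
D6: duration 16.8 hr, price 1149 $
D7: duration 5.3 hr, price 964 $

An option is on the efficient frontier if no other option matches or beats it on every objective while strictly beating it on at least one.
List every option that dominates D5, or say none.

D1: worse on duration (21.4 vs 11.5).
D2: worse on duration (13.8 vs 11.5).
D3: worse on duration (17.6 vs 11.5).
D4: worse on price (1092 vs 885).
D6: worse on duration (16.8 vs 11.5).
D7: worse on price (964 vs 885).
No option dominates D5.

none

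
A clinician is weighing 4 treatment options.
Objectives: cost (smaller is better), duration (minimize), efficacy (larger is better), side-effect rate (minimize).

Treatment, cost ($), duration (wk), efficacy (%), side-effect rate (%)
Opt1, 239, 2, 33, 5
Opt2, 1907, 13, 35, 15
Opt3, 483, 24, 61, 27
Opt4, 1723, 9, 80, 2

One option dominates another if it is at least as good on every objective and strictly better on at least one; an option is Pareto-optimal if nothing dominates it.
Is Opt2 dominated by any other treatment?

Yes

Opt4 vs Opt2: cost 1723≤1907, duration 9≤13, efficacy 80≥35, side-effect rate 2≤15 — Opt4 is at least as good on every objective and strictly better on at least one, so Opt4 dominates Opt2.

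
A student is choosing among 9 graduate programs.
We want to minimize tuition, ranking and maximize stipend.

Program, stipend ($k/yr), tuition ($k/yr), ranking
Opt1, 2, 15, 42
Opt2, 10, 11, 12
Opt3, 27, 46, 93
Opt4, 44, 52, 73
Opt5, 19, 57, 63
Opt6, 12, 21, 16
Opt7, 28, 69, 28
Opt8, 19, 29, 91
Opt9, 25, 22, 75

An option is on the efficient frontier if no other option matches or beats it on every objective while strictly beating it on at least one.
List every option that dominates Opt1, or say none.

Opt2: stipend 10≥2, tuition 11≤15, ranking 12≤42 — dominates Opt1.
Others (Opt3, Opt4, Opt5, Opt6, Opt7, Opt8, Opt9) are each worse than Opt1 on at least one objective.

Opt2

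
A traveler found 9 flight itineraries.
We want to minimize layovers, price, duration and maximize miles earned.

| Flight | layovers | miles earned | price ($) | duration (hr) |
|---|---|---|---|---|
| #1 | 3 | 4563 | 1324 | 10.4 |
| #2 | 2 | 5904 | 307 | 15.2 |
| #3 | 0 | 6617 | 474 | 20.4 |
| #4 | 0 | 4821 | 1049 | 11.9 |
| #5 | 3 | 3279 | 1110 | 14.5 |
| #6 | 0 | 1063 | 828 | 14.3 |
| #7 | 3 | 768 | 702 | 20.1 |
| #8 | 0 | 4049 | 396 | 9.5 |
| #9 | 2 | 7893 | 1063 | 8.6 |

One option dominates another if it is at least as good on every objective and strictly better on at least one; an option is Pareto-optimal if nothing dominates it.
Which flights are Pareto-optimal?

#1: dominated by #9 (layovers 2≤3, miles earned 7893≥4563, price 1063≤1324, duration 8.6≤10.4).
#2: not dominated (best price).
#3: not dominated.
#4: not dominated.
#5: dominated by #4 (layovers 0≤3, miles earned 4821≥3279, price 1049≤1110, duration 11.9≤14.5).
#6: dominated by #8 (layovers 0≤0, miles earned 4049≥1063, price 396≤828, duration 9.5≤14.3).
#7: dominated by #2 (layovers 2≤3, miles earned 5904≥768, price 307≤702, duration 15.2≤20.1).
#8: not dominated.
#9: not dominated (best miles earned).

#2, #3, #4, #8, #9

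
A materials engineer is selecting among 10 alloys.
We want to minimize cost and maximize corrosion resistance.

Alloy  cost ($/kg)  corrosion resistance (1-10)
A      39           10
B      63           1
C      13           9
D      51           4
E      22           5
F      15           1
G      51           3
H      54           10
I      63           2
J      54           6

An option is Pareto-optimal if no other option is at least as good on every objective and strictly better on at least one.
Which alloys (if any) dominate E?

C

C: cost 13≤22, corrosion resistance 9≥5 — dominates E.
Others (A, B, D, F, G, H, I, J) are each worse than E on at least one objective.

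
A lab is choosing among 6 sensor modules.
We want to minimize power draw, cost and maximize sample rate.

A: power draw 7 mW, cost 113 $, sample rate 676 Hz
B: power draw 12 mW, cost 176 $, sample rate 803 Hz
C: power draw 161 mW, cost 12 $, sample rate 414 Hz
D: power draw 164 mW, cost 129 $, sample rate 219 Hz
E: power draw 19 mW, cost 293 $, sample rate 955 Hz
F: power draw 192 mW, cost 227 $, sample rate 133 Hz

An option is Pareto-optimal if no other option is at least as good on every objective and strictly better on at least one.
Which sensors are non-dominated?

A: not dominated (best power draw).
B: not dominated.
C: not dominated (best cost).
D: dominated by A (power draw 7≤164, cost 113≤129, sample rate 676≥219).
E: not dominated (best sample rate).
F: dominated by A (power draw 7≤192, cost 113≤227, sample rate 676≥133).

A, B, C, E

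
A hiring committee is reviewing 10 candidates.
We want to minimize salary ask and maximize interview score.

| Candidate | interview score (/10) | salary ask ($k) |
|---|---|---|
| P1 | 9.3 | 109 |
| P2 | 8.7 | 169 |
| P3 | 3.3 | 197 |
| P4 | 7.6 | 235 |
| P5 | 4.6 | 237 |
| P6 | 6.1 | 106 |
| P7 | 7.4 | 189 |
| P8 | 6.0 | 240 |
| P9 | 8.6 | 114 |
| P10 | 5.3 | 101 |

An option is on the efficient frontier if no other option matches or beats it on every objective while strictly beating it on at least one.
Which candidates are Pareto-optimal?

P1: not dominated (best interview score).
P2: dominated by P1 (interview score 9.3≥8.7, salary ask 109≤169).
P3: dominated by P1 (interview score 9.3≥3.3, salary ask 109≤197).
P4: dominated by P1 (interview score 9.3≥7.6, salary ask 109≤235).
P5: dominated by P1 (interview score 9.3≥4.6, salary ask 109≤237).
P6: not dominated.
P7: dominated by P1 (interview score 9.3≥7.4, salary ask 109≤189).
P8: dominated by P1 (interview score 9.3≥6.0, salary ask 109≤240).
P9: dominated by P1 (interview score 9.3≥8.6, salary ask 109≤114).
P10: not dominated (best salary ask).

P1, P6, P10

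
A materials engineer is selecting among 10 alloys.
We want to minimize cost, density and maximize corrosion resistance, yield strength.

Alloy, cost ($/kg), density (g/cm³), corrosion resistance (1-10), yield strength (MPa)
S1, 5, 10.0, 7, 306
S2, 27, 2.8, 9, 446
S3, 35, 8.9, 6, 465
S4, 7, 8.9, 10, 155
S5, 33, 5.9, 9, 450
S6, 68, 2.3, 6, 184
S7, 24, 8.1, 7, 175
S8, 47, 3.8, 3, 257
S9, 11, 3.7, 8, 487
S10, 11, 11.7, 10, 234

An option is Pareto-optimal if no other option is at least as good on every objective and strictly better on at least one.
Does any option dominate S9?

No

S1: worse on density (10.0 vs 3.7).
S2: worse on cost (27 vs 11).
S3: worse on cost (35 vs 11).
S4: worse on density (8.9 vs 3.7).
S5: worse on cost (33 vs 11).
S6: worse on cost (68 vs 11).
S7: worse on cost (24 vs 11).
S8: worse on cost (47 vs 11).
S10: worse on density (11.7 vs 3.7).
No option is at least as good as S9 on every objective and strictly better on one.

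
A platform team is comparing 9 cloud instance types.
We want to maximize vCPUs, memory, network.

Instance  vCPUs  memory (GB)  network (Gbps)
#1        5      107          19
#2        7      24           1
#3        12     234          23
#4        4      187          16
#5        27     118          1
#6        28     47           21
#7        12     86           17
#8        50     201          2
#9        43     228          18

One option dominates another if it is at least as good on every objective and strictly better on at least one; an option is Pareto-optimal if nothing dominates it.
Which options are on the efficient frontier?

#3, #6, #8, #9

#1: dominated by #3 (vCPUs 12≥5, memory 234≥107, network 23≥19).
#2: dominated by #3 (vCPUs 12≥7, memory 234≥24, network 23≥1).
#3: not dominated (best memory).
#4: dominated by #3 (vCPUs 12≥4, memory 234≥187, network 23≥16).
#5: dominated by #8 (vCPUs 50≥27, memory 201≥118, network 2≥1).
#6: not dominated.
#7: dominated by #3 (vCPUs 12≥12, memory 234≥86, network 23≥17).
#8: not dominated (best vCPUs).
#9: not dominated.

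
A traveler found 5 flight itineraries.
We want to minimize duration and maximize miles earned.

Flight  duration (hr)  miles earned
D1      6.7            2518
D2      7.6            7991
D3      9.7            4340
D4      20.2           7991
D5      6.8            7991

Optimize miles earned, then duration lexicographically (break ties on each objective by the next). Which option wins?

First maximize miles earned: best is 7991, kept {D2, D4, D5}.
Then minimize duration: best is 6.8, kept {D5}.

D5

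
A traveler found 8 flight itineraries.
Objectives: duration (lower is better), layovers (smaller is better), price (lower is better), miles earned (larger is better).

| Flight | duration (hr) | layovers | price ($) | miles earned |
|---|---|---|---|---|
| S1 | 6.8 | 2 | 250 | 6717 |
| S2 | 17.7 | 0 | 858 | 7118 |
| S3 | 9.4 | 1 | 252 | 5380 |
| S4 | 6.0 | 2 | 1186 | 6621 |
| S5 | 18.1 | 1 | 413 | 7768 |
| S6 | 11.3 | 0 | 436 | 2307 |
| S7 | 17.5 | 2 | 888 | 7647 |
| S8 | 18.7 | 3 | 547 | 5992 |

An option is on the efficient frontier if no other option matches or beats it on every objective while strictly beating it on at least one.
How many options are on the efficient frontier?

S1: not dominated (best price).
S2: not dominated.
S3: not dominated.
S4: not dominated (best duration).
S5: not dominated (best miles earned).
S6: not dominated.
S7: not dominated.
S8: dominated by S1 (duration 6.8≤18.7, layovers 2≤3, price 250≤547, miles earned 6717≥5992).
Pareto-optimal: S1, S2, S3, S4, S5, S6, S7 → 7.

7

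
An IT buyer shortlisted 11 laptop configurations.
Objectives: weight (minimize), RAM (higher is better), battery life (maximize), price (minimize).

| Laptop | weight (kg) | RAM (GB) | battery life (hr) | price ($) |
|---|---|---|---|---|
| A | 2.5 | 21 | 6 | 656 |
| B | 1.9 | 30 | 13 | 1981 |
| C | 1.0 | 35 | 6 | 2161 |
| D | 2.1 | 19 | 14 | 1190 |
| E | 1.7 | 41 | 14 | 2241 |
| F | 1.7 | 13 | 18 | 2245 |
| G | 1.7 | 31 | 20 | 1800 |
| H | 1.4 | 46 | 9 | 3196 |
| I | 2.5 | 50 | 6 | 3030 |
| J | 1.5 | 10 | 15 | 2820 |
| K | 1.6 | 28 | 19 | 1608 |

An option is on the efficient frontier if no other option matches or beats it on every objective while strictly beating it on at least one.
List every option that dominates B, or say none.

G

G: weight 1.7≤1.9, RAM 31≥30, battery life 20≥13, price 1800≤1981 — dominates B.
Others (A, C, D, E, F, H, I, J, K) are each worse than B on at least one objective.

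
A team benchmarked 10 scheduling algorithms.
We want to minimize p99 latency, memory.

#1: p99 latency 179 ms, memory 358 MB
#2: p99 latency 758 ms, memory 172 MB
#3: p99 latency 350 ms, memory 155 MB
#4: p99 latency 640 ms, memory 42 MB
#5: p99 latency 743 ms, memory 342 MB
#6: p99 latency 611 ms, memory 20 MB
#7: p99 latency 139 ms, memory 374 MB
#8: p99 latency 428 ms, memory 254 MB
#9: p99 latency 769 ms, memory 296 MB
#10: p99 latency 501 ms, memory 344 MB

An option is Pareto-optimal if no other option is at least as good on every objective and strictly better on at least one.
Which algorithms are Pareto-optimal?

#1: not dominated.
#2: dominated by #3 (p99 latency 350≤758, memory 155≤172).
#3: not dominated.
#4: dominated by #6 (p99 latency 611≤640, memory 20≤42).
#5: dominated by #3 (p99 latency 350≤743, memory 155≤342).
#6: not dominated (best memory).
#7: not dominated (best p99 latency).
#8: dominated by #3 (p99 latency 350≤428, memory 155≤254).
#9: dominated by #2 (p99 latency 758≤769, memory 172≤296).
#10: dominated by #3 (p99 latency 350≤501, memory 155≤344).

#1, #3, #6, #7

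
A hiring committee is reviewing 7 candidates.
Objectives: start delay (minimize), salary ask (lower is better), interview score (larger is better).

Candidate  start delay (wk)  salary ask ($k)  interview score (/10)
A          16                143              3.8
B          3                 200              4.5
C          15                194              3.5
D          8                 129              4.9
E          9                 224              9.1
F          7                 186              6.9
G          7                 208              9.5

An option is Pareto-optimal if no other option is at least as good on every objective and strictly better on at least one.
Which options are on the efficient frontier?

B, D, F, G

A: dominated by D (start delay 8≤16, salary ask 129≤143, interview score 4.9≥3.8).
B: not dominated (best start delay).
C: dominated by D (start delay 8≤15, salary ask 129≤194, interview score 4.9≥3.5).
D: not dominated (best salary ask).
E: dominated by G (start delay 7≤9, salary ask 208≤224, interview score 9.5≥9.1).
F: not dominated.
G: not dominated (best interview score).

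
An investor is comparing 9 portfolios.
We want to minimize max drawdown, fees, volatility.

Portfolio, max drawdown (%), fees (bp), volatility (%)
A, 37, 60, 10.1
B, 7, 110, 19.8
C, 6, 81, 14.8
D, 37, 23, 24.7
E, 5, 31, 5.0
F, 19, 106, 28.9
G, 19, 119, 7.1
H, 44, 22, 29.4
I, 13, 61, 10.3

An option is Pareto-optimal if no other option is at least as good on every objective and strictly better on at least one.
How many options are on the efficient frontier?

3

A: dominated by E (max drawdown 5≤37, fees 31≤60, volatility 5.0≤10.1).
B: dominated by C (max drawdown 6≤7, fees 81≤110, volatility 14.8≤19.8).
C: dominated by E (max drawdown 5≤6, fees 31≤81, volatility 5.0≤14.8).
D: not dominated.
E: not dominated (best max drawdown).
F: dominated by C (max drawdown 6≤19, fees 81≤106, volatility 14.8≤28.9).
G: dominated by E (max drawdown 5≤19, fees 31≤119, volatility 5.0≤7.1).
H: not dominated (best fees).
I: dominated by E (max drawdown 5≤13, fees 31≤61, volatility 5.0≤10.3).
Pareto-optimal: D, E, H → 3.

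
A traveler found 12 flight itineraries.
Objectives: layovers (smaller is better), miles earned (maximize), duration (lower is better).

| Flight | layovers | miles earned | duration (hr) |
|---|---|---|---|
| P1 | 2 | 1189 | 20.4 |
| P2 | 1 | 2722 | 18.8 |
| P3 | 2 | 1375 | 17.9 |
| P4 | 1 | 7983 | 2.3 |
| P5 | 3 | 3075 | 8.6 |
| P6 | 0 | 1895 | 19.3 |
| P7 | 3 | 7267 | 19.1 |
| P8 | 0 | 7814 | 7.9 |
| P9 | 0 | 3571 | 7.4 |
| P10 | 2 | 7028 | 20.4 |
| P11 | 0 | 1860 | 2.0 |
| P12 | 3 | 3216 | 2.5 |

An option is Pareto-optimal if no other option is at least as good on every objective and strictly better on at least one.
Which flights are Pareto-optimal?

P4, P8, P9, P11

P1: dominated by P2 (layovers 1≤2, miles earned 2722≥1189, duration 18.8≤20.4).
P2: dominated by P4 (layovers 1≤1, miles earned 7983≥2722, duration 2.3≤18.8).
P3: dominated by P4 (layovers 1≤2, miles earned 7983≥1375, duration 2.3≤17.9).
P4: not dominated (best miles earned).
P5: dominated by P4 (layovers 1≤3, miles earned 7983≥3075, duration 2.3≤8.6).
P6: dominated by P8 (layovers 0≤0, miles earned 7814≥1895, duration 7.9≤19.3).
P7: dominated by P4 (layovers 1≤3, miles earned 7983≥7267, duration 2.3≤19.1).
P8: not dominated.
P9: not dominated.
P10: dominated by P4 (layovers 1≤2, miles earned 7983≥7028, duration 2.3≤20.4).
P11: not dominated (best duration).
P12: dominated by P4 (layovers 1≤3, miles earned 7983≥3216, duration 2.3≤2.5).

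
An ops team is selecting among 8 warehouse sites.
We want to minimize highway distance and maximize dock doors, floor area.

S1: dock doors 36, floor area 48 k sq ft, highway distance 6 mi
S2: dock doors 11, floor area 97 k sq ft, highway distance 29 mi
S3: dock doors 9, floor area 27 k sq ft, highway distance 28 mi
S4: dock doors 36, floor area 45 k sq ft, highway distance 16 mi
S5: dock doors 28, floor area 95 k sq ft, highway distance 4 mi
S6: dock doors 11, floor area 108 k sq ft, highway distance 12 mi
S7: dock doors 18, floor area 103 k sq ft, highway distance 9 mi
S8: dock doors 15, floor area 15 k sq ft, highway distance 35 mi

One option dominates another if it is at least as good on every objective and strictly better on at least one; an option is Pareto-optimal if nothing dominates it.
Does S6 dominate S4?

No

S6 vs S4: S6 is worse on dock doors (11 vs 36), so it does not dominate S4.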